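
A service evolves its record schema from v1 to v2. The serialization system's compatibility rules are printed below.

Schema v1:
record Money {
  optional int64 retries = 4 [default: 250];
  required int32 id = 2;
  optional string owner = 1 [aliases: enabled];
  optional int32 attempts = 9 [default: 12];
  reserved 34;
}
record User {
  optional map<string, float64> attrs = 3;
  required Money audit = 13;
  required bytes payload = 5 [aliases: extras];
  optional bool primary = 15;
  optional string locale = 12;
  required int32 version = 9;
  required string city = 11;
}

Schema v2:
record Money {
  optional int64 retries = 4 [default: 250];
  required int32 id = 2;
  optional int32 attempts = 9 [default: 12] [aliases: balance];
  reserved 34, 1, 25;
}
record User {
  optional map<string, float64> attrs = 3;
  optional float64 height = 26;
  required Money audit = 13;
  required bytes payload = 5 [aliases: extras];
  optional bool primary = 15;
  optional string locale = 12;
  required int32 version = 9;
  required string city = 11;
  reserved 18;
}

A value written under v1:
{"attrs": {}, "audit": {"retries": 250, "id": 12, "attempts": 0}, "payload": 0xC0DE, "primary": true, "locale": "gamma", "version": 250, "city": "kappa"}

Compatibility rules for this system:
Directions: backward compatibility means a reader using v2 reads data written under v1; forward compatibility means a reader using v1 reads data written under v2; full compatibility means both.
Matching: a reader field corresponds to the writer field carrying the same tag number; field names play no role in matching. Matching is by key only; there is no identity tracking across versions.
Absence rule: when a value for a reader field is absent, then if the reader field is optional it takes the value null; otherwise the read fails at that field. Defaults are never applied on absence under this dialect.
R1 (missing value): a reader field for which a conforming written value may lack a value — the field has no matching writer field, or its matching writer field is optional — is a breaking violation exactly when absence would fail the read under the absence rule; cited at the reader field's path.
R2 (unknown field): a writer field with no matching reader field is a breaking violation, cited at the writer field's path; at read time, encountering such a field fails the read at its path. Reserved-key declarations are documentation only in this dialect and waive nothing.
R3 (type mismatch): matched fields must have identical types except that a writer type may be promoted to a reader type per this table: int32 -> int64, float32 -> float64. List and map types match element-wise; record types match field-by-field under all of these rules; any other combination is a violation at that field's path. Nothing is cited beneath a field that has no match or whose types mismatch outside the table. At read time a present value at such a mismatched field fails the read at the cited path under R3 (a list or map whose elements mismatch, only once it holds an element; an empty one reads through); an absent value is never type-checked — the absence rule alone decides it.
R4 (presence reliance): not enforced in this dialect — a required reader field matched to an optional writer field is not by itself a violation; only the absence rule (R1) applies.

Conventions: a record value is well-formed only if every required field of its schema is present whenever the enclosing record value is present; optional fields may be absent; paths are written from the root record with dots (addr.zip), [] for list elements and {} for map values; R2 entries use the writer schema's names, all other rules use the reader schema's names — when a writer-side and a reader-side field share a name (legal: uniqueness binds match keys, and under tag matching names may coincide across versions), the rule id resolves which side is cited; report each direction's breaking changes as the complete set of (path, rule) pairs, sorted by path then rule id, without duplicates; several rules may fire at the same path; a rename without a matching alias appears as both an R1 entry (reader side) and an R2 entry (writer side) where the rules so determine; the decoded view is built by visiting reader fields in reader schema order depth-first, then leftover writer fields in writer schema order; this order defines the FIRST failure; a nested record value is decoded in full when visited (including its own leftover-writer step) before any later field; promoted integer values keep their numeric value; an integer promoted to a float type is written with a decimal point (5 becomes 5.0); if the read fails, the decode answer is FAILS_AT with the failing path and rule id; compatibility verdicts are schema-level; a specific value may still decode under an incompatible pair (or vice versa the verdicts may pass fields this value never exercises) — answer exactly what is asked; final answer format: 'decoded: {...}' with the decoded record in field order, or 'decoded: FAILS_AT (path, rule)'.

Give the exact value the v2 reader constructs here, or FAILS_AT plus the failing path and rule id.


in User below, arrows point writer -> reader
decoding the User value with the v2 reader:
  attrs := {}
  height := null (absent, optional -> null)
  audit.retries := 250
  audit.id := 12
  audit.attempts := 0
  payload := 0xC0DE
  primary := true
  locale := "gamma"
  version := 250
  city := "kappa"
  => decoded: {"attrs": {}, "height": null, "audit": {"retries": 250, "id": 12, "attempts": 0}, "payload": 0xC0DE, "primary": true, "locale": "gamma", "version": 250, "city": "kappa"}

decoded: {"attrs": {}, "height": null, "audit": {"retries": 250, "id": 12, "attempts": 0}, "payload": 0xC0DE, "primary": true, "locale": "gamma", "version": 250, "city": "kappa"}


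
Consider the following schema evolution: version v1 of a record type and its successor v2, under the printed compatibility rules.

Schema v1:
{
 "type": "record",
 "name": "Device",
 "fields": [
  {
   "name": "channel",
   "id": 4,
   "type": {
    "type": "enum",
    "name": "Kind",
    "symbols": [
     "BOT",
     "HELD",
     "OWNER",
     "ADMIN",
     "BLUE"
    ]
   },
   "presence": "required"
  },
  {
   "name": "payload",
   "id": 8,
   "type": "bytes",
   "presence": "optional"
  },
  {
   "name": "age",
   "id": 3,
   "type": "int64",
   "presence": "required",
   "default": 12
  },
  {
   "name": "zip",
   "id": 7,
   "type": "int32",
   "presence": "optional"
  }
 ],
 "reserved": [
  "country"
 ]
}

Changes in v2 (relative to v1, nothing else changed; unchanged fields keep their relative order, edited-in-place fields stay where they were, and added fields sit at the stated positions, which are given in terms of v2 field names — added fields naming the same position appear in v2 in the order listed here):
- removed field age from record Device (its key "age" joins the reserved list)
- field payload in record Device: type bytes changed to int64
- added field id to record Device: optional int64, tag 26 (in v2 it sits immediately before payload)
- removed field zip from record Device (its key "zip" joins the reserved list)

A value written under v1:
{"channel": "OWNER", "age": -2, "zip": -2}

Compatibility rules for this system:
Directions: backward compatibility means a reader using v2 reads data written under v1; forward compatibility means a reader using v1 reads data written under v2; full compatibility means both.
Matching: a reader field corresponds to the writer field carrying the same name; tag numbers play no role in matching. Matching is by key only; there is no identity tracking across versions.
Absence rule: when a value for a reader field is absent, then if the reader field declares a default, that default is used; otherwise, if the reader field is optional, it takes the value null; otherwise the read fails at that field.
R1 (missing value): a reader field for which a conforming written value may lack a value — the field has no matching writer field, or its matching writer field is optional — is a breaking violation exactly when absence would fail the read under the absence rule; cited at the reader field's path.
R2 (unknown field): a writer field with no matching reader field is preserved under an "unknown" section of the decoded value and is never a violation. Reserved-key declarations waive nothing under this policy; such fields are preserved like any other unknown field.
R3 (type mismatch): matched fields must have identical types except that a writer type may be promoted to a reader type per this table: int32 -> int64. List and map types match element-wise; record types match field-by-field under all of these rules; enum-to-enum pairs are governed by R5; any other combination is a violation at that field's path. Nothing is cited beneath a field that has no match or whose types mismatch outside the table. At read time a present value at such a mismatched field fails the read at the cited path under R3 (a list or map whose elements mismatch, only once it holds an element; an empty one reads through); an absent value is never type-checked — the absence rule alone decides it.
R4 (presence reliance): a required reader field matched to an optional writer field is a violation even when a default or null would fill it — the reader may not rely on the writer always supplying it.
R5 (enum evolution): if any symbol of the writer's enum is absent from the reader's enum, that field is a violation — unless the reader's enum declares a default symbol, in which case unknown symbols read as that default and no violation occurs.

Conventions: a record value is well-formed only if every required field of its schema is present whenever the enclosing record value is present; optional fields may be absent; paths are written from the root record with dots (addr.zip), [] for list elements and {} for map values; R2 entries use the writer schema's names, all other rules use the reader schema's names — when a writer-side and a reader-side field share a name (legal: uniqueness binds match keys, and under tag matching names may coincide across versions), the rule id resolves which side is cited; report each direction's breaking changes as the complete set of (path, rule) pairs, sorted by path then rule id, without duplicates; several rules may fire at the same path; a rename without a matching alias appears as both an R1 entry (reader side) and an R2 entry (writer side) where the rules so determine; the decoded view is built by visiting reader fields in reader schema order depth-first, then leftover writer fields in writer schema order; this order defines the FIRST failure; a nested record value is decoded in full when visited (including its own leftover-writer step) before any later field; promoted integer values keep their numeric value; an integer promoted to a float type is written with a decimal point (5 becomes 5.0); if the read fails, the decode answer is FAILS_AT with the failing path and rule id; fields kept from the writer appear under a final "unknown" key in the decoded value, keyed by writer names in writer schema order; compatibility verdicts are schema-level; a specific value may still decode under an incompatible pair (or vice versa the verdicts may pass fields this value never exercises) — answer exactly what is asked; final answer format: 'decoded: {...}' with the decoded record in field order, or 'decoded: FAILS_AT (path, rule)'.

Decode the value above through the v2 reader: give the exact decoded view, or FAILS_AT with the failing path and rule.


arrows below run writer -> reader for Device
decode (reader v2):
  channel := "OWNER"
  id := null (not supplied -> null)
  payload := null (not supplied -> null)
  writer age: kept under "unknown"
  writer zip: kept under "unknown"
  => decoded: {"channel": "OWNER", "id": null, "payload": null, "unknown": {"age": -2, "zip": -2}}
ruling out the remaining Device differences:
  field payload in record Device: type bytes changed to int64 -> matters for Device compatibility verdicts, not for this value's decode

decoded: {"channel": "OWNER", "id": null, "payload": null, "unknown": {"age": -2, "zip": -2}}


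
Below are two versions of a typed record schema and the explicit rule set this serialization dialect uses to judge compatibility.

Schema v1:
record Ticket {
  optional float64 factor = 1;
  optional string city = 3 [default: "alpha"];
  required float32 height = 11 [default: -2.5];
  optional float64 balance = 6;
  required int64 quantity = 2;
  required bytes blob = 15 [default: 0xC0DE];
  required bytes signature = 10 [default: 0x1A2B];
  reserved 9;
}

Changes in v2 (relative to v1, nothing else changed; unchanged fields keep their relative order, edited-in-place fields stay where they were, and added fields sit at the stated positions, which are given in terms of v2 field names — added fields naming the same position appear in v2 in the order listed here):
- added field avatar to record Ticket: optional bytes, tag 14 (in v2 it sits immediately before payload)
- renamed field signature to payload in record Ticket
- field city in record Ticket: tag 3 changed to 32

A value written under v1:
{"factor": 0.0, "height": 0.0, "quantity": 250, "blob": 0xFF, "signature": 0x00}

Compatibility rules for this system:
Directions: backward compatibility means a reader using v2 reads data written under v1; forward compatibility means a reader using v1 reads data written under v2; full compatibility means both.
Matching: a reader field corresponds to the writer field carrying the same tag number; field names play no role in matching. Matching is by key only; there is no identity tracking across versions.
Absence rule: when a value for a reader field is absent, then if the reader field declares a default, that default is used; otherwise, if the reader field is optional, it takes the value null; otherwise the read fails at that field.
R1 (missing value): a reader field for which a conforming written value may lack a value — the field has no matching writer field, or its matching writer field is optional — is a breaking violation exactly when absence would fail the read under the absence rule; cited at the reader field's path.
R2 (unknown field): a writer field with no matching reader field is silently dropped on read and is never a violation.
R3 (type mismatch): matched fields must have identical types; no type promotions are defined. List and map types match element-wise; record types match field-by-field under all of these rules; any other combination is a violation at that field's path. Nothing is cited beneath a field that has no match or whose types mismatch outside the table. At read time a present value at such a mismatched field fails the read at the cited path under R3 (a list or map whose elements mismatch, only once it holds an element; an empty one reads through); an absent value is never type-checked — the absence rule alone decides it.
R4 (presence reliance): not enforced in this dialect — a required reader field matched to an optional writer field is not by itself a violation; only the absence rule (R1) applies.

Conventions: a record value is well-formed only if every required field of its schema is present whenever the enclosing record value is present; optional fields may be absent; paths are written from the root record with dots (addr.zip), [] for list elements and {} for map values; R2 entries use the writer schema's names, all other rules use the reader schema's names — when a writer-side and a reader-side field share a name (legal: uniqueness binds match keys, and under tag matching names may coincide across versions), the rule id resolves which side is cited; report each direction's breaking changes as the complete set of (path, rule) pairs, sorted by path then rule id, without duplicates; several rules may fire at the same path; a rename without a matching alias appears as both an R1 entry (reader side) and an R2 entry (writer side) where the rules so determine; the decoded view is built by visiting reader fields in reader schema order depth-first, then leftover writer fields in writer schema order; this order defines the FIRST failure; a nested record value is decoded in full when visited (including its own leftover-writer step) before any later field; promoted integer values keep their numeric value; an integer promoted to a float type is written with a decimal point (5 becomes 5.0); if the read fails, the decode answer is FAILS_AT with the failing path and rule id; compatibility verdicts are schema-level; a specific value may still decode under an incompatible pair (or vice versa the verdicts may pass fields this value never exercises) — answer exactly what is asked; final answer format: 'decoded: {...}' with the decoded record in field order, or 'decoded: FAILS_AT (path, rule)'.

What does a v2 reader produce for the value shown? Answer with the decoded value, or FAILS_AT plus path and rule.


decoded: {"factor": 0.0, "city": "alpha", "height": 0.0, "balance": null, "quantity": 250, "blob": 0xFF, "avatar": null, "payload": 0x00}

the writer's type comes first in each Ticket pair
decoding the Ticket value with the v2 reader:
  factor := 0.0
  city := "alpha" (no value, default fills)
  height := 0.0
  balance := null (not supplied -> null)
  quantity := 250
  blob := 0xFF
  avatar := null (not supplied -> null)
  payload := 0x00 (from writer signature)
  => decoded: {"factor": 0.0, "city": "alpha", "height": 0.0, "balance": null, "quantity": 250, "blob": 0xFF, "avatar": null, "payload": 0x00}
the other Ticket changes do not affect what is asked:
  field city in record Ticket: tag 3 changed to 32 -> triggers nothing under the printed rules; the Ticket answer is the same either way


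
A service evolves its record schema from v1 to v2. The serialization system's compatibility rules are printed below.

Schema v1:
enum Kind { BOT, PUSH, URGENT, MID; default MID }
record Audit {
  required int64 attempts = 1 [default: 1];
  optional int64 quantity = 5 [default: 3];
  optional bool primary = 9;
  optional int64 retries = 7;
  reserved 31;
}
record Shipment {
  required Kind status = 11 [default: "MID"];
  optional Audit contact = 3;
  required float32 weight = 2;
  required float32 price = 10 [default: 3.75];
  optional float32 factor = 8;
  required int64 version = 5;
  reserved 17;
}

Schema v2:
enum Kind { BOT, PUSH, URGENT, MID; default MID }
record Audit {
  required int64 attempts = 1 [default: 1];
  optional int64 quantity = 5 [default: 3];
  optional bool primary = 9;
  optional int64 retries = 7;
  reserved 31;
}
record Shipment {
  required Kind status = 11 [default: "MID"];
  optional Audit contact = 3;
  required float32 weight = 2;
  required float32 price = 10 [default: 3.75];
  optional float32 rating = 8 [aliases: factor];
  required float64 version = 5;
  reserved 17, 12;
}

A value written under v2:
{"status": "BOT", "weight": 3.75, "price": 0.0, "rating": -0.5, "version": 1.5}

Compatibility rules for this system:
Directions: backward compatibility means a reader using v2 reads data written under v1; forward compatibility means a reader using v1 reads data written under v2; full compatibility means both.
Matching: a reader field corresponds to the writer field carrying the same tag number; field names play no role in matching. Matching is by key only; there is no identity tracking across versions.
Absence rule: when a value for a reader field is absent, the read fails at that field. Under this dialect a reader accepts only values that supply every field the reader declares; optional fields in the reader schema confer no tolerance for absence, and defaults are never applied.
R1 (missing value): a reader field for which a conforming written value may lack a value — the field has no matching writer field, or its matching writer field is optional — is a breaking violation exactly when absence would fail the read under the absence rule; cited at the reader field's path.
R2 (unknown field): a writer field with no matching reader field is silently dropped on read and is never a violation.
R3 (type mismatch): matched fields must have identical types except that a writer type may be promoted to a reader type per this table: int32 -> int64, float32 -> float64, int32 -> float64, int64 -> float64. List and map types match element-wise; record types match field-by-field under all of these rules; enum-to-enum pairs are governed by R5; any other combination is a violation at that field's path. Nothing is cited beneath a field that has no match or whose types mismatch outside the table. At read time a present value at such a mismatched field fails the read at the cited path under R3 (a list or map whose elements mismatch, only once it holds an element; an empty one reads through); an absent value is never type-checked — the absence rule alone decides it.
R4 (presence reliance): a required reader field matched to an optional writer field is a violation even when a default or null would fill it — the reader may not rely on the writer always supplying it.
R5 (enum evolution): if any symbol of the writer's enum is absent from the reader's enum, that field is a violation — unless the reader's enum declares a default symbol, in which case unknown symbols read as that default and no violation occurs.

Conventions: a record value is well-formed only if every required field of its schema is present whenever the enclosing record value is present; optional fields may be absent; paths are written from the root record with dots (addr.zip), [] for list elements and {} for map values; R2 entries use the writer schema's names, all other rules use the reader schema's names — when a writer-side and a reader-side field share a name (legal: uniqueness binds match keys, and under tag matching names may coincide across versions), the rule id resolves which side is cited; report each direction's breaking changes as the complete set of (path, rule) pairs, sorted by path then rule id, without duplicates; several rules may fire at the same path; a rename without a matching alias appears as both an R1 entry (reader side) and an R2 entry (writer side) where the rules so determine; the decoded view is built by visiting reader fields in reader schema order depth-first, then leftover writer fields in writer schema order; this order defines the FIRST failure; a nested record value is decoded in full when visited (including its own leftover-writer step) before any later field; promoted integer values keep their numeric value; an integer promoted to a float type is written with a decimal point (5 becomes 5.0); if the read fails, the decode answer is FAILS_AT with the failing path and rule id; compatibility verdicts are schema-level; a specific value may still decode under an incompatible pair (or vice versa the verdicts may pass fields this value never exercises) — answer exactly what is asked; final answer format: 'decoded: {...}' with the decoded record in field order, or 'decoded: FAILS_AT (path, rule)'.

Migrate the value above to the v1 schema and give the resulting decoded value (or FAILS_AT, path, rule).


each type pair in Shipment: writer, then reader
migrating the Shipment value to v1:
  status := "BOT"
  read fails at contact under R1 (no fill)
  => FAILS_AT (contact, R1)
remaining Shipment differences; none change what is asked:
  renamed field factor to rating in record Shipment (alias factor declared on the renamed field) -> schema-level compatibility only; this Shipment value's decode is unchanged
  field version in record Shipment: type int64 changed to float64 -> schema-level compatibility only; this Shipment value's decode is unchanged

decoded: FAILS_AT (contact, R1)


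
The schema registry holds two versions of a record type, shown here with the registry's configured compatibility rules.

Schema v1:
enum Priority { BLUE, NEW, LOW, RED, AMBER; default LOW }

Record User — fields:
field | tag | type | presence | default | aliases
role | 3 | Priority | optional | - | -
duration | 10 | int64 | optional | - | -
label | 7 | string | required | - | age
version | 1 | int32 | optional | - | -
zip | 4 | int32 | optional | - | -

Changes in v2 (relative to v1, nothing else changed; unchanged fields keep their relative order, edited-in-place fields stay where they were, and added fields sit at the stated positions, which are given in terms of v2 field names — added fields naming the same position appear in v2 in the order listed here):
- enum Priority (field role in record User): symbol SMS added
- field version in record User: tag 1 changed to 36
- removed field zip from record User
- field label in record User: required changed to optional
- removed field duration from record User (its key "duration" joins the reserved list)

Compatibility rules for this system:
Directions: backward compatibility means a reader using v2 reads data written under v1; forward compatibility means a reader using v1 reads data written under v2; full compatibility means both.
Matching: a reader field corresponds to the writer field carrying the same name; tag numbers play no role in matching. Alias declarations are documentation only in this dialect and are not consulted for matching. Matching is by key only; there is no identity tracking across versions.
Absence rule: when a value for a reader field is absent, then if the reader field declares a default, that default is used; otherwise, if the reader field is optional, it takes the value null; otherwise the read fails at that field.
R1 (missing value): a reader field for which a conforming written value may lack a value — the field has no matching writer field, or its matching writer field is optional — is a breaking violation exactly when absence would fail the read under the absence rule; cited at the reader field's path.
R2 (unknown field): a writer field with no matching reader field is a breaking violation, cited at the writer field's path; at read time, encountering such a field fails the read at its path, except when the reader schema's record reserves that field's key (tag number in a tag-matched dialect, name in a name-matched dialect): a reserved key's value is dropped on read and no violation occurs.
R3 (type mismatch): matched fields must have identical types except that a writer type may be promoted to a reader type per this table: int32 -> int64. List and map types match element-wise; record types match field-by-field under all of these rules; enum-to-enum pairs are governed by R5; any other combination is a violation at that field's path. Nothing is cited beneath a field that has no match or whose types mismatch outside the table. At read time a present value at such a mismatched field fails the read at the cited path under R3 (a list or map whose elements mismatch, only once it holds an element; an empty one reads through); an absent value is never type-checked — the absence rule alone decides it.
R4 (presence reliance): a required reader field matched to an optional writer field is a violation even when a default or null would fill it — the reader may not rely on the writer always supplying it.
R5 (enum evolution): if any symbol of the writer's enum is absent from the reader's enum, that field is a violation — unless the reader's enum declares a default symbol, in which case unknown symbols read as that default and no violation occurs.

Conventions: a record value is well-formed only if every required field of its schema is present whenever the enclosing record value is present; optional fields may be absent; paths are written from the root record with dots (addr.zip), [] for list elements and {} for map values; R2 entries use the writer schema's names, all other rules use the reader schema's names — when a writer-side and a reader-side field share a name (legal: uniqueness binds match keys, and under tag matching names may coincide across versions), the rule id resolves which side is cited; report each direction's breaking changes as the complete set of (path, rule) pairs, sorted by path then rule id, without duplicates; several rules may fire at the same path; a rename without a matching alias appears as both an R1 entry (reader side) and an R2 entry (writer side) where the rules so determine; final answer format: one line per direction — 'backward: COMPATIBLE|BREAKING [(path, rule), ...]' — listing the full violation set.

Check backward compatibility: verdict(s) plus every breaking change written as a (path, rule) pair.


backward: BREAKING [(zip, R2)]

the writer's type comes first in each User pair
backward for User (reader v2, writer v1):
  role: paired with writer role (Priority -> Priority; writer optional)
  label: paired with writer label (string -> string; writer required)
  version: paired with writer version (int32 -> int32; writer optional)
  leftover writer field: duration
  leftover writer field: zip
  R2 fires at zip
  => backward: BREAKING (1)
the rest of the User diff is inert for this question:
  enum Priority (field role in record User): symbol SMS added -> triggers nothing under User's printed rules — same verdict
  field version in record User: tag 1 changed to 36 -> triggers nothing under User's printed rules — same verdict
  field label in record User: required changed to optional -> its effect on User is confined to the forward direction, not asked
  removed field duration from record User (its key "duration" joins the reserved list) -> triggers nothing under User's printed rules — same verdict


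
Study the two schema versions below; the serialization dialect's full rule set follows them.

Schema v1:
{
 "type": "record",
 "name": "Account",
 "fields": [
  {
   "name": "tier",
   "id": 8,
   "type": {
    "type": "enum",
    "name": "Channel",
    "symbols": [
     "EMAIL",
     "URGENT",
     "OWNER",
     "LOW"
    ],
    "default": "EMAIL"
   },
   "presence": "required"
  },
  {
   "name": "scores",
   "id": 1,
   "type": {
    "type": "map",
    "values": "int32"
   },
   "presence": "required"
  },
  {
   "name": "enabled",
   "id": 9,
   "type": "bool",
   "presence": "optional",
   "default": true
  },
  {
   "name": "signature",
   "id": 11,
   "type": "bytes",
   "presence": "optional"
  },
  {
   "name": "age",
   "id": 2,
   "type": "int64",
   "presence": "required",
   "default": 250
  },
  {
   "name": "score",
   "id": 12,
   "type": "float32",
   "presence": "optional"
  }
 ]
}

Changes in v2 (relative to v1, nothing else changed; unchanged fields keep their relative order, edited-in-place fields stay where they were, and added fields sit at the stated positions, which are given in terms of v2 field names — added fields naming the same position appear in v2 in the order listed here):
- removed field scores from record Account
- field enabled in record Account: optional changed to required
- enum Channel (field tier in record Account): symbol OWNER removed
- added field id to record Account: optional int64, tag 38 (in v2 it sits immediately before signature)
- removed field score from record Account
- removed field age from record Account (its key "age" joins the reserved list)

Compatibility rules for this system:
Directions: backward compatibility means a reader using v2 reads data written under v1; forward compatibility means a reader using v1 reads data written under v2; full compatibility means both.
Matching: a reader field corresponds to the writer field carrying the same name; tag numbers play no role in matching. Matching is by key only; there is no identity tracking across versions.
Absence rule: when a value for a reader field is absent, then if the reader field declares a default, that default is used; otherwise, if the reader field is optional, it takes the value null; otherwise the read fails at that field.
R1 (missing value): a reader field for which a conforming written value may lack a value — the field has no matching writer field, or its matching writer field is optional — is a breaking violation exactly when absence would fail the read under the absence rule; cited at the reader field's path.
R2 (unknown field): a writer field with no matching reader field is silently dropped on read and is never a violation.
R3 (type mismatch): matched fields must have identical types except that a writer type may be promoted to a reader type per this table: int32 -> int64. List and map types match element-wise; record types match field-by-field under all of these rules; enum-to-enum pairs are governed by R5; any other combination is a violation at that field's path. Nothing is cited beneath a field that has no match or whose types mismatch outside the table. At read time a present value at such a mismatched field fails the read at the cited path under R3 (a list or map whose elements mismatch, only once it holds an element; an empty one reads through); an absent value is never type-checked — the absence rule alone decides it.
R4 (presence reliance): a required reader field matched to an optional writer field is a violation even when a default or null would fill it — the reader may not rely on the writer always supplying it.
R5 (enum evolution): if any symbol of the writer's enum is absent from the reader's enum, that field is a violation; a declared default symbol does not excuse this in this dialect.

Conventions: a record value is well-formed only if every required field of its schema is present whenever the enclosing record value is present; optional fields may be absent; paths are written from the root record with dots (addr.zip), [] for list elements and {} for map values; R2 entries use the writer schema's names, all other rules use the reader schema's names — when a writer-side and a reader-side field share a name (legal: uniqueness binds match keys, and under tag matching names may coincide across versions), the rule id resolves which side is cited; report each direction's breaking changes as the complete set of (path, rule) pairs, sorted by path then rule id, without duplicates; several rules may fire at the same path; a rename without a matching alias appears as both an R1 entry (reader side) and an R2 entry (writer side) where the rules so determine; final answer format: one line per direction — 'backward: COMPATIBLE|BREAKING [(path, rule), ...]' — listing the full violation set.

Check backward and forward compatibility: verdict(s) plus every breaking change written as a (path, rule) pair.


each type pair in Account: writer, then reader
checking backward for Account: reader v2 against writer v1:
  Channel -> Channel, writer required: tier aligns to tier
  bool -> bool, writer optional: enabled aligns to enabled
  no writer field matches reader id
  bytes -> bytes, writer optional: signature aligns to signature
  scores (writer side), unknown to reader
  age (writer side), unknown to reader
  score (writer side), unknown to reader
  rule R4 violated at enabled
  rule R5 violated at tier
  => 2 violation(s): backward is BREAKING for Account
checking forward for Account: reader v1 against writer v2:
  Channel -> Channel, writer required: tier aligns to tier
  no writer field matches reader scores
  bool -> bool, writer required: enabled aligns to enabled
  bytes -> bytes, writer optional: signature aligns to signature
  no writer field matches reader age
  no writer field matches reader score
  id (writer side), unknown to reader
  rule R1 violated at scores
  => 1 violation(s): forward is BREAKING for Account

backward: BREAKING [(enabled, R4), (tier, R5)]; forward: BREAKING [(scores, R1)]


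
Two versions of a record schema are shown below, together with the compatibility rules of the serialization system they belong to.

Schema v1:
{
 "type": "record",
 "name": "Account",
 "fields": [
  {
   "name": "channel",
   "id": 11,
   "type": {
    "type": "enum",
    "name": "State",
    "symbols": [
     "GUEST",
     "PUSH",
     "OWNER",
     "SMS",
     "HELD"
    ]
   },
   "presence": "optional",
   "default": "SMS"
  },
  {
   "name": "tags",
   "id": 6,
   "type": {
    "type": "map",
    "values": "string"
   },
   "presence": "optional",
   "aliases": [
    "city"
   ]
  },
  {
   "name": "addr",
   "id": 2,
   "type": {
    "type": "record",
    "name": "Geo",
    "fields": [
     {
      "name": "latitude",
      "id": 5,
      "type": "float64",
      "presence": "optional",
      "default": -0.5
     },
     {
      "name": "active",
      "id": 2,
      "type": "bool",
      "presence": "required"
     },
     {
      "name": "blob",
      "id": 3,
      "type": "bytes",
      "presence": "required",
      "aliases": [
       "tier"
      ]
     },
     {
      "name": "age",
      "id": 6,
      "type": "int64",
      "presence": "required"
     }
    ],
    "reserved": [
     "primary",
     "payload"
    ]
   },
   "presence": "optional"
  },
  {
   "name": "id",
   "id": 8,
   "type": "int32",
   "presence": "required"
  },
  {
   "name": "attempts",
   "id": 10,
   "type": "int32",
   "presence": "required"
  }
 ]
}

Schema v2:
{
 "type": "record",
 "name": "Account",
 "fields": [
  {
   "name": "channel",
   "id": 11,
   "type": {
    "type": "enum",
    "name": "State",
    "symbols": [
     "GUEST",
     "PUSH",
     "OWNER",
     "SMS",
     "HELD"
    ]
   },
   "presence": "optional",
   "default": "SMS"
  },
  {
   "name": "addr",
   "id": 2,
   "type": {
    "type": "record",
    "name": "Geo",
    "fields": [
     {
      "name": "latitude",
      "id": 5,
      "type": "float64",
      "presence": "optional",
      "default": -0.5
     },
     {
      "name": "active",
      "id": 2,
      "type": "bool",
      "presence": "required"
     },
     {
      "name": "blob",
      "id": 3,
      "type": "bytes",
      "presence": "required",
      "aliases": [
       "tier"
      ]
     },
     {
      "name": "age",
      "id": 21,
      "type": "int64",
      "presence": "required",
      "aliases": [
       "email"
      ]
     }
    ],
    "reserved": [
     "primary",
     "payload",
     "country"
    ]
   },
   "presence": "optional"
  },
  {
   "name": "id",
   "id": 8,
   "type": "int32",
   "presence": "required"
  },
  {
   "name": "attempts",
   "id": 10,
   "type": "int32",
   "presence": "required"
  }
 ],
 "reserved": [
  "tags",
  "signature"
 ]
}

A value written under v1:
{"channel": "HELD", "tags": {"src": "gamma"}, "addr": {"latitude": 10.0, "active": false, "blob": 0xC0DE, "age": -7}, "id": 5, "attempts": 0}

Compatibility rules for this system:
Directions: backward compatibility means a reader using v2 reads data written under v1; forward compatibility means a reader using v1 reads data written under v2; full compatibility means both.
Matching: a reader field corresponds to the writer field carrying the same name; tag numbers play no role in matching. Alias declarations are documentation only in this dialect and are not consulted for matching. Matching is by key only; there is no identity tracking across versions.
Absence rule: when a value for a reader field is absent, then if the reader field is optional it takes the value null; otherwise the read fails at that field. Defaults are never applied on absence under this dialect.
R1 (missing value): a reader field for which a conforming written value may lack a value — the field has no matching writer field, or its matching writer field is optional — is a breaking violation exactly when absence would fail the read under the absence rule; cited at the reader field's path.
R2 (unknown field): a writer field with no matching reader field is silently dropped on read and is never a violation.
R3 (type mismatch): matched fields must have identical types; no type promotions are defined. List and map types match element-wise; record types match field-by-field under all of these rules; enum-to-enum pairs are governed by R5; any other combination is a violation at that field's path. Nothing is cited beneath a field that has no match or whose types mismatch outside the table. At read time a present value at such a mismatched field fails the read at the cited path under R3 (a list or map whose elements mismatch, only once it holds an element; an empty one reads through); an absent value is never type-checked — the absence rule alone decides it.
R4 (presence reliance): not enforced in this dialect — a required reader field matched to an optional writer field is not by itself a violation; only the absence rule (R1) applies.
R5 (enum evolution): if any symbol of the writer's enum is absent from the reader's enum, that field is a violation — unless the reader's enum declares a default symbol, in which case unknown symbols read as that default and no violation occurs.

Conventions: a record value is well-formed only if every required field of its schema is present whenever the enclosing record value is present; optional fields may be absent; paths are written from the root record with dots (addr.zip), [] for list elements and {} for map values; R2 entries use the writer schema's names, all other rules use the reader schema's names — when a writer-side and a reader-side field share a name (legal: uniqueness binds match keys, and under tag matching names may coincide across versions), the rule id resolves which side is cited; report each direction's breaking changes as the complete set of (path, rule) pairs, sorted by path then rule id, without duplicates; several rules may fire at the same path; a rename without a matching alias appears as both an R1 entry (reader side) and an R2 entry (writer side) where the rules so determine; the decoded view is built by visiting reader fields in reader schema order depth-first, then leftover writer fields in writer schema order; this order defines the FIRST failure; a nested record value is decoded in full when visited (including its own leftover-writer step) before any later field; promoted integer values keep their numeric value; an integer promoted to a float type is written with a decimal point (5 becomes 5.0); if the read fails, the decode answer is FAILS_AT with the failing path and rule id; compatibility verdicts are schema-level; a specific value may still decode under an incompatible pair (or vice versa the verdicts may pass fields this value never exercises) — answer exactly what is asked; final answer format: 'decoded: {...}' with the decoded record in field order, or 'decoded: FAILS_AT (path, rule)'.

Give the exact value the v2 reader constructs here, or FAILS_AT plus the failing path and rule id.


arrows below run writer -> reader for Account
decoding the Account value with the v2 reader:
  channel := "HELD"
  addr.latitude := 10.0
  addr.active := false
  addr.blob := 0xC0DE
  addr.age := -7
  id := 5
  attempts := 0
  writer tags: unknown -> dropped
  => decoded: {"channel": "HELD", "addr": {"latitude": 10.0, "active": false, "blob": 0xC0DE, "age": -7}, "id": 5, "attempts": 0}
diffs on Account not affecting the asked answer:
  field age in record Geo: tag 6 changed to 21 -> triggers nothing under the printed rules; the Account answer is the same either way

decoded: {"channel": "HELD", "addr": {"latitude": 10.0, "active": false, "blob": 0xC0DE, "age": -7}, "id": 5, "attempts": 0}
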